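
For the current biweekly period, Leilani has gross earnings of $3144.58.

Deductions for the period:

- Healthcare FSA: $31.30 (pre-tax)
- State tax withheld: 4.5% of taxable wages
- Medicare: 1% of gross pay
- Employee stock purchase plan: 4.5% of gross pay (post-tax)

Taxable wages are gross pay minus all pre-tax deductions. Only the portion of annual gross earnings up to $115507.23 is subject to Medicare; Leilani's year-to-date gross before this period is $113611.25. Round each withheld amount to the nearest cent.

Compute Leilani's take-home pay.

$2812.71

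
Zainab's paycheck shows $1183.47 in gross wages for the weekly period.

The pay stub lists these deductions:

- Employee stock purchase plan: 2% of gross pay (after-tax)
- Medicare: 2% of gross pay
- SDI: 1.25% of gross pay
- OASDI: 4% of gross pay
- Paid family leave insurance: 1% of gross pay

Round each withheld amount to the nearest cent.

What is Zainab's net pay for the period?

Paid family leave insurance: $1183.47 × 0.01 = $11.83
Medicare: $1183.47 × 0.02 = $23.67
OASDI: $1183.47 × 0.04 = $47.34
SDI: $1183.47 × 0.0125 = $14.79
Employee stock purchase plan: $1183.47 × 0.02 = $23.67
Total deductions = $11.83 + $23.67 + $47.34 + $14.79 + $23.67 = $121.30
Net pay = $1183.47 − $121.30 = $1062.17

$1062.17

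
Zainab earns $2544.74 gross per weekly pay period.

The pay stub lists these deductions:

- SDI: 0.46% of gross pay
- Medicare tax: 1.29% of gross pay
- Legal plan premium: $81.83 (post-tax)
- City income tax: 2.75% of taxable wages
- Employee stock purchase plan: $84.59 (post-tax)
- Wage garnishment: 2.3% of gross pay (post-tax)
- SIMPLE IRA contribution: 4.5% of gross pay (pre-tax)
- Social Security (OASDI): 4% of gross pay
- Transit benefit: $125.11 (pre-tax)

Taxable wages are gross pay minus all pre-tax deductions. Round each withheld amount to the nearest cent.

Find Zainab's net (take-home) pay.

$1870.45

Transit benefit: $125.11
SIMPLE IRA contribution: $2544.74 × 0.045 = $114.51
Pre-tax total = $125.11 + $114.51 = $239.62
Taxable wages = $2544.74 − $239.62 = $2305.12
City income tax: $2305.12 × 0.0275 = $63.39
Social Security (OASDI): $2544.74 × 0.04 = $101.79
SDI: $2544.74 × 0.0046 = $11.71
Medicare tax: $2544.74 × 0.0129 = $32.83
Wage garnishment: $2544.74 × 0.023 = $58.53
Employee stock purchase plan: $84.59
Legal plan premium: $81.83
Total deductions = $125.11 + $114.51 + $63.39 + $101.79 + $11.71 + $32.83 + $58.53 + $84.59 + $81.83 = $674.29
Net pay = $2544.74 − $674.29 = $1870.45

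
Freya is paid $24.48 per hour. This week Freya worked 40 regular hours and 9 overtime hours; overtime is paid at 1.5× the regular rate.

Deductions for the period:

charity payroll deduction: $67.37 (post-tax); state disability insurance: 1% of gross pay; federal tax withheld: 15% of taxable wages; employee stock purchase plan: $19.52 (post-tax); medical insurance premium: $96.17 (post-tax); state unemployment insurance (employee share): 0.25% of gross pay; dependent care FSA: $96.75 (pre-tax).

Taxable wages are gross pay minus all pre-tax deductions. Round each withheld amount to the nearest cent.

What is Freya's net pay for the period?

$831.56

Regular pay: 40 × $24.48 = $979.20
Overtime pay: 9 × $24.48 × 1.5 = $330.48
Gross pay = $979.20 + $330.48 = $1309.68
Dependent care FSA: $96.75
Taxable wages = $1309.68 − $96.75 = $1212.93
Federal tax withheld: $1212.93 × 0.15 = $181.94
State unemployment insurance (employee share): $1309.68 × 0.0025 = $3.27
State disability insurance: $1309.68 × 0.01 = $13.10
Charity payroll deduction: $67.37
Employee stock purchase plan: $19.52
Medical insurance premium: $96.17
Total deductions = $96.75 + $181.94 + $3.27 + $13.10 + $67.37 + $19.52 + $96.17 = $478.12
Net pay = $1309.68 − $478.12 = $831.56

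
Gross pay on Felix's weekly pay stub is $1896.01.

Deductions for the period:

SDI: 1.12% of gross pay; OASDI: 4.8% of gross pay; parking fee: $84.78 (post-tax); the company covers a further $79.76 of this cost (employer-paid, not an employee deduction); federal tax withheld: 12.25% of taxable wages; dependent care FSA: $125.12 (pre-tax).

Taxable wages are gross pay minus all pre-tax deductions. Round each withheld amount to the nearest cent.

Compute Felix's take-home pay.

$1356.93

Dependent care FSA: $125.12
Taxable wages = $1896.01 − $125.12 = $1770.89
Federal tax withheld: $1770.89 × 0.1225 = $216.93
OASDI: $1896.01 × 0.048 = $91.01
SDI: $1896.01 × 0.0112 = $21.24
Parking fee: $84.78
(Employer's $79.76 toward parking fee is not withheld from the employee.)
Total deductions = $125.12 + $216.93 + $91.01 + $21.24 + $84.78 = $539.08
Net pay = $1896.01 − $539.08 = $1356.93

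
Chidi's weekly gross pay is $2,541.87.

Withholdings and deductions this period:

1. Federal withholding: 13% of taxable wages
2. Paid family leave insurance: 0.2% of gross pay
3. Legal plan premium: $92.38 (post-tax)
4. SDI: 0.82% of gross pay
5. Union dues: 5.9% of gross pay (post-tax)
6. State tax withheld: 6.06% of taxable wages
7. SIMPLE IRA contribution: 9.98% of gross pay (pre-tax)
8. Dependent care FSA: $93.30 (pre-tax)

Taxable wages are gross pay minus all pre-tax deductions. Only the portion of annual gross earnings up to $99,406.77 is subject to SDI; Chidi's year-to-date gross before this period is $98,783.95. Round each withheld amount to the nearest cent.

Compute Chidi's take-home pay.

$1,524.00

Dependent care FSA: $93.30
SIMPLE IRA contribution: $2,541.87 × 0.0998 = $253.68
Pre-tax total = $93.30 + $253.68 = $346.98
Taxable wages = $2,541.87 − $346.98 = $2,194.89
State tax withheld: $2,194.89 × 0.0606 = $133.01
Federal withholding: $2,194.89 × 0.13 = $285.34
SDI: only $99,406.77 − $98,783.95 = $622.82 of this check is subject → $622.82 × 0.0082 = $5.11
Paid family leave insurance: $2,541.87 × 0.002 = $5.08
Legal plan premium: $92.38
Union dues: $2,541.87 × 0.059 = $149.97
Total deductions = $93.30 + $253.68 + $133.01 + $285.34 + $5.11 + $5.08 + $92.38 + $149.97 = $1,017.87
Net pay = $2,541.87 − $1,017.87 = $1,524.00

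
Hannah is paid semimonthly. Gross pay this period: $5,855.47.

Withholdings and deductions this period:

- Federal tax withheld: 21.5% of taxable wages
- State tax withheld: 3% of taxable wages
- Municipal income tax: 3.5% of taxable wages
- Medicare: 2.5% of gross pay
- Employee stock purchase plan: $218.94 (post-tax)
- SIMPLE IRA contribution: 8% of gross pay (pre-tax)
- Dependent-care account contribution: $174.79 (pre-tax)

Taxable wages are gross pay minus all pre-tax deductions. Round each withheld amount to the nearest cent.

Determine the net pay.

Dependent-care account contribution: $174.79
SIMPLE IRA contribution: $5,855.47 × 0.08 = $468.44
Pre-tax total = $174.79 + $468.44 = $643.23
Taxable wages = $5,855.47 − $643.23 = $5,212.24
Municipal income tax: $5,212.24 × 0.035 = $182.43
Federal tax withheld: $5,212.24 × 0.215 = $1,120.63
State tax withheld: $5,212.24 × 0.03 = $156.37
Medicare: $5,855.47 × 0.025 = $146.39
Employee stock purchase plan: $218.94
Total deductions = $174.79 + $468.44 + $182.43 + $1,120.63 + $156.37 + $146.39 + $218.94 = $2,467.99
Net pay = $5,855.47 − $2,467.99 = $3,387.48

$3,387.48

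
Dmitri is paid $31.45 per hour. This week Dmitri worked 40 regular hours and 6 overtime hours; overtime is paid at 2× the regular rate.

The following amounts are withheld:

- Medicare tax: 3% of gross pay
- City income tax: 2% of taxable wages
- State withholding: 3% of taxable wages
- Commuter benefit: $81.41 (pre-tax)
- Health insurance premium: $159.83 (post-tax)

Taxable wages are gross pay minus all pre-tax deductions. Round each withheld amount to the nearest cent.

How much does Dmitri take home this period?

$1,267.40

Regular pay: 40 × $31.45 = $1,258.00
Overtime pay: 6 × $31.45 × 2 = $377.40
Gross pay = $1,258.00 + $377.40 = $1,635.40
Commuter benefit: $81.41
Taxable wages = $1,635.40 − $81.41 = $1,553.99
City income tax: $1,553.99 × 0.02 = $31.08
State withholding: $1,553.99 × 0.03 = $46.62
Medicare tax: $1,635.40 × 0.03 = $49.06
Health insurance premium: $159.83
Total deductions = $81.41 + $31.08 + $46.62 + $49.06 + $159.83 = $368.00
Net pay = $1,635.40 − $368.00 = $1,267.40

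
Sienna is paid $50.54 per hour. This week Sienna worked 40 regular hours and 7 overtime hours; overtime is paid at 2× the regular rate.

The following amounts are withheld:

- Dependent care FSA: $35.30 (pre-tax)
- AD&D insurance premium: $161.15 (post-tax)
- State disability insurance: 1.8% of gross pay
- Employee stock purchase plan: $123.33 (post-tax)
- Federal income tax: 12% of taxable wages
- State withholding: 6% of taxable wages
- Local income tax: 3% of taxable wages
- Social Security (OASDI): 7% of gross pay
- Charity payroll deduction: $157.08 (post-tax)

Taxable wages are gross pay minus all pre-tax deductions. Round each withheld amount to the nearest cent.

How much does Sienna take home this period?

$1,446.43

Regular pay: 40 × $50.54 = $2,021.60
Overtime pay: 7 × $50.54 × 2 = $707.56
Gross pay = $2,021.60 + $707.56 = $2,729.16
Dependent care FSA: $35.30
Taxable wages = $2,729.16 − $35.30 = $2,693.86
Federal income tax: $2,693.86 × 0.12 = $323.26
State withholding: $2,693.86 × 0.06 = $161.63
Local income tax: $2,693.86 × 0.03 = $80.82
State disability insurance: $2,729.16 × 0.018 = $49.12
Social Security (OASDI): $2,729.16 × 0.07 = $191.04
AD&D insurance premium: $161.15
Employee stock purchase plan: $123.33
Charity payroll deduction: $157.08
Total deductions = $35.30 + $323.26 + $161.63 + $80.82 + $49.12 + $191.04 + $161.15 + $123.33 + $157.08 = $1,282.73
Net pay = $2,729.16 − $1,282.73 = $1,446.43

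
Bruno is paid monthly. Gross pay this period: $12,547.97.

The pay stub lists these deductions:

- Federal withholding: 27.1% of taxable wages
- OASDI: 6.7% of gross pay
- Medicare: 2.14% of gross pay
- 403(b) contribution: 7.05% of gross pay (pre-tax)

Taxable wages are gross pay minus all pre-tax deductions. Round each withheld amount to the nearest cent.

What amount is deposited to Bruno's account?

$7,393.33

403(b) contribution: $12,547.97 × 0.0705 = $884.63
Taxable wages = $12,547.97 − $884.63 = $11,663.34
Federal withholding: $11,663.34 × 0.271 = $3,160.77
Medicare: $12,547.97 × 0.0214 = $268.53
OASDI: $12,547.97 × 0.067 = $840.71
Total deductions = $884.63 + $3,160.77 + $268.53 + $840.71 = $5,154.64
Net pay = $12,547.97 − $5,154.64 = $7,393.33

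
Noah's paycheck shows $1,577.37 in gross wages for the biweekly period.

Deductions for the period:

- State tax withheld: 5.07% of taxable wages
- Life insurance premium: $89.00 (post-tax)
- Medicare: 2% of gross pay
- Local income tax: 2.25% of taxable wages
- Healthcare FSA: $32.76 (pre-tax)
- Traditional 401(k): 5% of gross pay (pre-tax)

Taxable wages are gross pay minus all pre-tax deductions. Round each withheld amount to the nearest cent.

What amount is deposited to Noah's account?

$1,237.90

Traditional 401(k): $1,577.37 × 0.05 = $78.87
Healthcare FSA: $32.76
Pre-tax total = $78.87 + $32.76 = $111.63
Taxable wages = $1,577.37 − $111.63 = $1,465.74
Local income tax: $1,465.74 × 0.0225 = $32.98
State tax withheld: $1,465.74 × 0.0507 = $74.31
Medicare: $1,577.37 × 0.02 = $31.55
Life insurance premium: $89.00
Total deductions = $78.87 + $32.76 + $32.98 + $74.31 + $31.55 + $89.00 = $339.47
Net pay = $1,577.37 − $339.47 = $1,237.90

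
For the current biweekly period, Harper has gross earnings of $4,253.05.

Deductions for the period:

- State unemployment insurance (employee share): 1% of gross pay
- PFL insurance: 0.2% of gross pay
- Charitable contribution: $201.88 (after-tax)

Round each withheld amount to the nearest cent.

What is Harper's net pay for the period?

State unemployment insurance (employee share): $4,253.05 × 0.01 = $42.53
PFL insurance: $4,253.05 × 0.002 = $8.51
Charitable contribution: $201.88
Total deductions = $42.53 + $8.51 + $201.88 = $252.92
Net pay = $4,253.05 − $252.92 = $4,000.13

$4,000.13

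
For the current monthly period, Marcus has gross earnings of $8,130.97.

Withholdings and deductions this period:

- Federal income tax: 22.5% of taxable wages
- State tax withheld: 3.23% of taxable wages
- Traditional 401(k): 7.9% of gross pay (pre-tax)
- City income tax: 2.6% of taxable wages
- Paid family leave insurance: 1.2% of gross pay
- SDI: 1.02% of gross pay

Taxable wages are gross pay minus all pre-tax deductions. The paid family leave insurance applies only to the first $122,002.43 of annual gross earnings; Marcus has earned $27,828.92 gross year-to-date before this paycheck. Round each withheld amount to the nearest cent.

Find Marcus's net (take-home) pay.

$5,186.59

Traditional 401(k): $8,130.97 × 0.079 = $642.35
Taxable wages = $8,130.97 − $642.35 = $7,488.62
State tax withheld: $7,488.62 × 0.0323 = $241.88
City income tax: $7,488.62 × 0.026 = $194.70
Federal income tax: $7,488.62 × 0.225 = $1,684.94
Paid family leave insurance: cap not yet reached, full $8,130.97 is subject → $8,130.97 × 0.012 = $97.57
SDI: $8,130.97 × 0.0102 = $82.94
Total deductions = $642.35 + $241.88 + $194.70 + $1,684.94 + $97.57 + $82.94 = $2,944.38
Net pay = $8,130.97 − $2,944.38 = $5,186.59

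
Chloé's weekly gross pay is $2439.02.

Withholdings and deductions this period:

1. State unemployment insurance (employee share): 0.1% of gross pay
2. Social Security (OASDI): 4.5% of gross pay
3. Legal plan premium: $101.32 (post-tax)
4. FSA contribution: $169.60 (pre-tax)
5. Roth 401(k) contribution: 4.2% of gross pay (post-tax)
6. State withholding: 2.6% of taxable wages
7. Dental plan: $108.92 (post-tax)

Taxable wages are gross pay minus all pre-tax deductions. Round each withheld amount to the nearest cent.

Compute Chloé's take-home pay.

FSA contribution: $169.60
Taxable wages = $2439.02 − $169.60 = $2269.42
State withholding: $2269.42 × 0.026 = $59.00
State unemployment insurance (employee share): $2439.02 × 0.001 = $2.44
Social Security (OASDI): $2439.02 × 0.045 = $109.76
Legal plan premium: $101.32
Roth 401(k) contribution: $2439.02 × 0.042 = $102.44
Dental plan: $108.92
Total deductions = $169.60 + $59.00 + $2.44 + $109.76 + $101.32 + $102.44 + $108.92 = $653.48
Net pay = $2439.02 − $653.48 = $1785.54

$1785.54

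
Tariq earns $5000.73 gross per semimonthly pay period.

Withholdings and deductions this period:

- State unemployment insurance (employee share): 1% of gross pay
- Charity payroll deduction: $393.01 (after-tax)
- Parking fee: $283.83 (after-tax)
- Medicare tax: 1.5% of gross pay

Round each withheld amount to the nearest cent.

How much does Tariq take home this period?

$4198.87

Medicare tax: $5000.73 × 0.015 = $75.01
State unemployment insurance (employee share): $5000.73 × 0.01 = $50.01
Charity payroll deduction: $393.01
Parking fee: $283.83
Total deductions = $75.01 + $50.01 + $393.01 + $283.83 = $801.86
Net pay = $5000.73 − $801.86 = $4198.87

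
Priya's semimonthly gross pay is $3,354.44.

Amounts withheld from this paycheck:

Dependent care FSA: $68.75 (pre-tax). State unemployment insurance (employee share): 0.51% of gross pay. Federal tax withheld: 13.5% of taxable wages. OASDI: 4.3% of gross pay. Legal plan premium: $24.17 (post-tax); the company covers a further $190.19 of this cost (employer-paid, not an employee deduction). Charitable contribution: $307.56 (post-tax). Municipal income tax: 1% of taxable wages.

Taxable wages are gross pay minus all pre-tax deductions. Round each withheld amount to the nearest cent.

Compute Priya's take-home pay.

Dependent care FSA: $68.75
Taxable wages = $3,354.44 − $68.75 = $3,285.69
Municipal income tax: $3,285.69 × 0.01 = $32.86
Federal tax withheld: $3,285.69 × 0.135 = $443.57
State unemployment insurance (employee share): $3,354.44 × 0.0051 = $17.11
OASDI: $3,354.44 × 0.043 = $144.24
Charitable contribution: $307.56
Legal plan premium: $24.17
(Employer's $190.19 toward legal plan premium is not withheld from the employee.)
Total deductions = $68.75 + $32.86 + $443.57 + $17.11 + $144.24 + $307.56 + $24.17 = $1,038.26
Net pay = $3,354.44 − $1,038.26 = $2,316.18

$2,316.18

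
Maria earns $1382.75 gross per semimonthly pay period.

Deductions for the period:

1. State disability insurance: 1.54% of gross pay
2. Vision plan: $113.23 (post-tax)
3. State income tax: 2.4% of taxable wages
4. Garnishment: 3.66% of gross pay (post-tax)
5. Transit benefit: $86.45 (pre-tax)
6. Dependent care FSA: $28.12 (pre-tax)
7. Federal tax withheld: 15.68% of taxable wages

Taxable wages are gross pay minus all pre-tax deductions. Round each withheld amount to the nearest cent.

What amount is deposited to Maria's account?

$853.76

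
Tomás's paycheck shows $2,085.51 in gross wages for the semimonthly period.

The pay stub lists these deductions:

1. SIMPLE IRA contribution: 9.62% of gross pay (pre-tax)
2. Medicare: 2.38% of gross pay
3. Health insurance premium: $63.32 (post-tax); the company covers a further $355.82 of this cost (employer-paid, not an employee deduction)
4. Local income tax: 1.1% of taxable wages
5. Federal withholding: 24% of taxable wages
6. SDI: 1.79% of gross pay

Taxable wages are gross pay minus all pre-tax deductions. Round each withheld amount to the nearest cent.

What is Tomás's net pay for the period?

SIMPLE IRA contribution: $2,085.51 × 0.0962 = $200.63
Taxable wages = $2,085.51 − $200.63 = $1,884.88
Local income tax: $1,884.88 × 0.011 = $20.73
Federal withholding: $1,884.88 × 0.24 = $452.37
Medicare: $2,085.51 × 0.0238 = $49.64
SDI: $2,085.51 × 0.0179 = $37.33
Health insurance premium: $63.32
(Employer's $355.82 toward health insurance premium is not withheld from the employee.)
Total deductions = $200.63 + $20.73 + $452.37 + $49.64 + $37.33 + $63.32 = $824.02
Net pay = $2,085.51 − $824.02 = $1,261.49

$1,261.49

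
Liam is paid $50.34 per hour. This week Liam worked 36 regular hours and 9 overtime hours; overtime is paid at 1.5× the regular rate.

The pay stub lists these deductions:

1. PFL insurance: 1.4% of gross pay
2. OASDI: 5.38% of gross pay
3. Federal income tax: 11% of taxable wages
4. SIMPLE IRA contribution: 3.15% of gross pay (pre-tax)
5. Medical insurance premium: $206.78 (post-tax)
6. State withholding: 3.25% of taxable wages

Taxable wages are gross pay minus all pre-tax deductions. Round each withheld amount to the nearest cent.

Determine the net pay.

$1,693.71

Regular pay: 36 × $50.34 = $1,812.24
Overtime pay: 9 × $50.34 × 1.5 = $679.59
Gross pay = $1,812.24 + $679.59 = $2,491.83
SIMPLE IRA contribution: $2,491.83 × 0.0315 = $78.49
Taxable wages = $2,491.83 − $78.49 = $2,413.34
Federal income tax: $2,413.34 × 0.11 = $265.47
State withholding: $2,413.34 × 0.0325 = $78.43
OASDI: $2,491.83 × 0.0538 = $134.06
PFL insurance: $2,491.83 × 0.014 = $34.89
Medical insurance premium: $206.78
Total deductions = $78.49 + $265.47 + $78.43 + $134.06 + $34.89 + $206.78 = $798.12
Net pay = $2,491.83 − $798.12 = $1,693.71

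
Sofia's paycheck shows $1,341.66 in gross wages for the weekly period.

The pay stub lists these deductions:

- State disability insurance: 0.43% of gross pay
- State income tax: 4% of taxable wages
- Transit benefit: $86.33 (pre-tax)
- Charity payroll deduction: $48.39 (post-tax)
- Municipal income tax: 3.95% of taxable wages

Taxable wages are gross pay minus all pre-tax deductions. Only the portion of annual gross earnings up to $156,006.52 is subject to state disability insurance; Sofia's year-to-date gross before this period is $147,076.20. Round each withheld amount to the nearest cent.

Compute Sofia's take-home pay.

Transit benefit: $86.33
Taxable wages = $1,341.66 − $86.33 = $1,255.33
Municipal income tax: $1,255.33 × 0.0395 = $49.59
State income tax: $1,255.33 × 0.04 = $50.21
State disability insurance: cap not yet reached, full $1,341.66 is subject → $1,341.66 × 0.0043 = $5.77
Charity payroll deduction: $48.39
Total deductions = $86.33 + $49.59 + $50.21 + $5.77 + $48.39 = $240.29
Net pay = $1,341.66 − $240.29 = $1,101.37

$1,101.37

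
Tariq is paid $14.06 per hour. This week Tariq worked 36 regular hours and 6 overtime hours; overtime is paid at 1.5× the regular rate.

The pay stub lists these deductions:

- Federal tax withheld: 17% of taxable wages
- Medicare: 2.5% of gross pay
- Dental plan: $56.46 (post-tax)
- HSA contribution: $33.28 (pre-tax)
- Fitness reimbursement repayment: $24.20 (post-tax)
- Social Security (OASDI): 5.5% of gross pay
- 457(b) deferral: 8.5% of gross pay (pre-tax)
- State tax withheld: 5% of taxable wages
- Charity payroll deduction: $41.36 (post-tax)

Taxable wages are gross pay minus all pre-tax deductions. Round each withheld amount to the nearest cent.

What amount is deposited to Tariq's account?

$252.96

Regular pay: 36 × $14.06 = $506.16
Overtime pay: 6 × $14.06 × 1.5 = $126.54
Gross pay = $506.16 + $126.54 = $632.70
HSA contribution: $33.28
457(b) deferral: $632.70 × 0.085 = $53.78
Pre-tax total = $33.28 + $53.78 = $87.06
Taxable wages = $632.70 − $87.06 = $545.64
Federal tax withheld: $545.64 × 0.17 = $92.76
State tax withheld: $545.64 × 0.05 = $27.28
Medicare: $632.70 × 0.025 = $15.82
Social Security (OASDI): $632.70 × 0.055 = $34.80
Charity payroll deduction: $41.36
Dental plan: $56.46
Fitness reimbursement repayment: $24.20
Total deductions = $33.28 + $53.78 + $92.76 + $27.28 + $15.82 + $34.80 + $41.36 + $56.46 + $24.20 = $379.74
Net pay = $632.70 − $379.74 = $252.96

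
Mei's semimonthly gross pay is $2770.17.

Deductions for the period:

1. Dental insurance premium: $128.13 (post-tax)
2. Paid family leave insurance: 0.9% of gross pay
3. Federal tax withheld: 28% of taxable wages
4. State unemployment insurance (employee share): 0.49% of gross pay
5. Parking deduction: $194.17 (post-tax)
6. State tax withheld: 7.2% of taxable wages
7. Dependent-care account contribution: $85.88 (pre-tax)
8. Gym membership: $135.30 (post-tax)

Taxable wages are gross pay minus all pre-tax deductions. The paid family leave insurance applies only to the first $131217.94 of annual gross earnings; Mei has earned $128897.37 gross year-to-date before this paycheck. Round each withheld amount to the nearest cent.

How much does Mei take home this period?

$1247.36

Dependent-care account contribution: $85.88
Taxable wages = $2770.17 − $85.88 = $2684.29
State tax withheld: $2684.29 × 0.072 = $193.27
Federal tax withheld: $2684.29 × 0.28 = $751.60
State unemployment insurance (employee share): $2770.17 × 0.0049 = $13.57
Paid family leave insurance: only $131217.94 − $128897.37 = $2320.57 of this check is subject → $2320.57 × 0.009 = $20.89
Gym membership: $135.30
Dental insurance premium: $128.13
Parking deduction: $194.17
Total deductions = $85.88 + $193.27 + $751.60 + $13.57 + $20.89 + $135.30 + $128.13 + $194.17 = $1522.81
Net pay = $2770.17 − $1522.81 = $1247.36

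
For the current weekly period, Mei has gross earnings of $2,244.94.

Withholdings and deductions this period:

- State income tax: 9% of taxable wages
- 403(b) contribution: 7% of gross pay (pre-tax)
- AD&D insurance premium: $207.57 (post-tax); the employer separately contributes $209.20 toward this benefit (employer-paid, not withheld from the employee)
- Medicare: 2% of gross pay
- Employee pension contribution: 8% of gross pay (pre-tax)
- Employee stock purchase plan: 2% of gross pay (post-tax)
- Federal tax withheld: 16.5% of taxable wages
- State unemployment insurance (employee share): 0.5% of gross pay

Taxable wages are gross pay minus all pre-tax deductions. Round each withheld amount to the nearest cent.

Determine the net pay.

Employee pension contribution: $2,244.94 × 0.08 = $179.60
403(b) contribution: $2,244.94 × 0.07 = $157.15
Pre-tax total = $179.60 + $157.15 = $336.75
Taxable wages = $2,244.94 − $336.75 = $1,908.19
State income tax: $1,908.19 × 0.09 = $171.74
Federal tax withheld: $1,908.19 × 0.165 = $314.85
State unemployment insurance (employee share): $2,244.94 × 0.005 = $11.22
Medicare: $2,244.94 × 0.02 = $44.90
Employee stock purchase plan: $2,244.94 × 0.02 = $44.90
AD&D insurance premium: $207.57
(Employer's $209.20 toward AD&D insurance premium is not withheld from the employee.)
Total deductions = $179.60 + $157.15 + $171.74 + $314.85 + $11.22 + $44.90 + $44.90 + $207.57 = $1,131.93
Net pay = $2,244.94 − $1,131.93 = $1,113.01

$1,113.01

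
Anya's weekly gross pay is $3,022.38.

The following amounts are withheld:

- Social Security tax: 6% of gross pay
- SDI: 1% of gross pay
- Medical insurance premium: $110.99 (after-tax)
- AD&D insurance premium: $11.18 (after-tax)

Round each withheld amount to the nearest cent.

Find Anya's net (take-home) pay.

SDI: $3,022.38 × 0.01 = $30.22
Social Security tax: $3,022.38 × 0.06 = $181.34
Medical insurance premium: $110.99
AD&D insurance premium: $11.18
Total deductions = $30.22 + $181.34 + $110.99 + $11.18 = $333.73
Net pay = $3,022.38 − $333.73 = $2,688.65

$2,688.65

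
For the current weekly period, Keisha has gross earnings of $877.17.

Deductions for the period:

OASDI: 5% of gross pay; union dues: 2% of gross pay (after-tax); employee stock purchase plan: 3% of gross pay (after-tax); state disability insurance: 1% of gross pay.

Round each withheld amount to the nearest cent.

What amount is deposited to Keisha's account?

State disability insurance: $877.17 × 0.01 = $8.77
OASDI: $877.17 × 0.05 = $43.86
Union dues: $877.17 × 0.02 = $17.54
Employee stock purchase plan: $877.17 × 0.03 = $26.32
Total deductions = $8.77 + $43.86 + $17.54 + $26.32 = $96.49
Net pay = $877.17 − $96.49 = $780.68

$780.68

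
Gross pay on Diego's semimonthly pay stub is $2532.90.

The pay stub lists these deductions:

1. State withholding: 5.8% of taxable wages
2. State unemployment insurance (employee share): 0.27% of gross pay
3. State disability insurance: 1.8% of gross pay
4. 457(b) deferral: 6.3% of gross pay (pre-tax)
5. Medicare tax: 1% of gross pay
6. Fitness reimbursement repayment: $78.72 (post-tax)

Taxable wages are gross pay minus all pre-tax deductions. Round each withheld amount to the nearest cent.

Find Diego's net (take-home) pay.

$2079.20

457(b) deferral: $2532.90 × 0.063 = $159.57
Taxable wages = $2532.90 − $159.57 = $2373.33
State withholding: $2373.33 × 0.058 = $137.65
State disability insurance: $2532.90 × 0.018 = $45.59
Medicare tax: $2532.90 × 0.01 = $25.33
State unemployment insurance (employee share): $2532.90 × 0.0027 = $6.84
Fitness reimbursement repayment: $78.72
Total deductions = $159.57 + $137.65 + $45.59 + $25.33 + $6.84 + $78.72 = $453.70
Net pay = $2532.90 − $453.70 = $2079.20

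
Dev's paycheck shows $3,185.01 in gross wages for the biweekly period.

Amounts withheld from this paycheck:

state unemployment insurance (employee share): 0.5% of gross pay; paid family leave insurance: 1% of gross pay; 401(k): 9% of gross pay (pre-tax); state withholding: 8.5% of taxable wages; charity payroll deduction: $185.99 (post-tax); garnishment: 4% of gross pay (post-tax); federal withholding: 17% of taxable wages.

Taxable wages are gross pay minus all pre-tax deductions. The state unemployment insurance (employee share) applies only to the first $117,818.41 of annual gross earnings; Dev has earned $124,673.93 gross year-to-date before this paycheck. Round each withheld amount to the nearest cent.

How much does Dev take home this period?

$1,814.04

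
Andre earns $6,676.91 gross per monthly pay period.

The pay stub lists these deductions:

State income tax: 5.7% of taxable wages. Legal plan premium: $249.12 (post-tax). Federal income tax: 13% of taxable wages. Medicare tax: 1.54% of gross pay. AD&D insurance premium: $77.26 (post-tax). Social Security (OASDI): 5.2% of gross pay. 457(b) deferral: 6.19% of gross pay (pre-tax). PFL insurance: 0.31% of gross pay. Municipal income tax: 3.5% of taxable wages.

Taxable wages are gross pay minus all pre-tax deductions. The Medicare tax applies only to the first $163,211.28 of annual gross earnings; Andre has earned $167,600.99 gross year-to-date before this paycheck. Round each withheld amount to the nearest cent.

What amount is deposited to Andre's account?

457(b) deferral: $6,676.91 × 0.0619 = $413.30
Taxable wages = $6,676.91 − $413.30 = $6,263.61
Federal income tax: $6,263.61 × 0.13 = $814.27
Municipal income tax: $6,263.61 × 0.035 = $219.23
State income tax: $6,263.61 × 0.057 = $357.03
Social Security (OASDI): $6,676.91 × 0.052 = $347.20
Medicare tax: annual cap $163,211.28 already reached (YTD $167,600.99), so $0.00
PFL insurance: $6,676.91 × 0.0031 = $20.70
AD&D insurance premium: $77.26
Legal plan premium: $249.12
Total deductions = $413.30 + $814.27 + $219.23 + $357.03 + $347.20 + $0.00 + $20.70 + $77.26 + $249.12 = $2,498.11
Net pay = $6,676.91 − $2,498.11 = $4,178.80

$4,178.80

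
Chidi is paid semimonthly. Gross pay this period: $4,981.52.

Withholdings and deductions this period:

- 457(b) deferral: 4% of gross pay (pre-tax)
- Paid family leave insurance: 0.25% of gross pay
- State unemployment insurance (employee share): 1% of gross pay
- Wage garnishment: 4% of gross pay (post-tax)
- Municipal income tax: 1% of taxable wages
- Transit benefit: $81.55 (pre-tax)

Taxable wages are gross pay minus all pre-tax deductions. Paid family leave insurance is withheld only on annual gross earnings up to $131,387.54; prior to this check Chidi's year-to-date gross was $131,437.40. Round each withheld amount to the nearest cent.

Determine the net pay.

Transit benefit: $81.55
457(b) deferral: $4,981.52 × 0.04 = $199.26
Pre-tax total = $81.55 + $199.26 = $280.81
Taxable wages = $4,981.52 − $280.81 = $4,700.71
Municipal income tax: $4,700.71 × 0.01 = $47.01
State unemployment insurance (employee share): $4,981.52 × 0.01 = $49.82
Paid family leave insurance: annual cap $131,387.54 already reached (YTD $131,437.40), so $0.00
Wage garnishment: $4,981.52 × 0.04 = $199.26
Total deductions = $81.55 + $199.26 + $47.01 + $49.82 + $0.00 + $199.26 = $576.90
Net pay = $4,981.52 − $576.90 = $4,404.62

$4,404.62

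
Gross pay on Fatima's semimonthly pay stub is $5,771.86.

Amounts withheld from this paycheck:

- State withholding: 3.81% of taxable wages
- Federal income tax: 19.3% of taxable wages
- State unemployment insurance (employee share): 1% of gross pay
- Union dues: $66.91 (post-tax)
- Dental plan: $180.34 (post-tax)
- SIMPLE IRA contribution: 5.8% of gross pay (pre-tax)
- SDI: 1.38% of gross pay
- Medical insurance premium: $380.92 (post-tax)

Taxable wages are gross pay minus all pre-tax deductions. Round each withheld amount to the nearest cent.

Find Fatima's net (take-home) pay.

$3,415.04

SIMPLE IRA contribution: $5,771.86 × 0.058 = $334.77
Taxable wages = $5,771.86 − $334.77 = $5,437.09
Federal income tax: $5,437.09 × 0.193 = $1,049.36
State withholding: $5,437.09 × 0.0381 = $207.15
State unemployment insurance (employee share): $5,771.86 × 0.01 = $57.72
SDI: $5,771.86 × 0.0138 = $79.65
Dental plan: $180.34
Union dues: $66.91
Medical insurance premium: $380.92
Total deductions = $334.77 + $1,049.36 + $207.15 + $57.72 + $79.65 + $180.34 + $66.91 + $380.92 = $2,356.82
Net pay = $5,771.86 − $2,356.82 = $3,415.04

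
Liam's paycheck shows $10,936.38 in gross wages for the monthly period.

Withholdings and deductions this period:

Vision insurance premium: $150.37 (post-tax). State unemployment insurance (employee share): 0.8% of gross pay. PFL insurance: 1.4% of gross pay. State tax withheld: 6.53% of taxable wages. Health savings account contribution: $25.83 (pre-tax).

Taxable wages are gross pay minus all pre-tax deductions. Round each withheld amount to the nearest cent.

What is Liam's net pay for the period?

$9,807.12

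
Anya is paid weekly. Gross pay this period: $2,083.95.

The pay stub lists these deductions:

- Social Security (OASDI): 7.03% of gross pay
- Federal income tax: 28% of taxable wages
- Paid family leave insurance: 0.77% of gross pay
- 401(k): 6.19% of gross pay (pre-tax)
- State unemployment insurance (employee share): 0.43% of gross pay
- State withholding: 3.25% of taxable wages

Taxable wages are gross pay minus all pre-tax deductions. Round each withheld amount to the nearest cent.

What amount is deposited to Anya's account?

401(k): $2,083.95 × 0.0619 = $129.00
Taxable wages = $2,083.95 − $129.00 = $1,954.95
Federal income tax: $1,954.95 × 0.28 = $547.39
State withholding: $1,954.95 × 0.0325 = $63.54
Social Security (OASDI): $2,083.95 × 0.0703 = $146.50
State unemployment insurance (employee share): $2,083.95 × 0.0043 = $8.96
Paid family leave insurance: $2,083.95 × 0.0077 = $16.05
Total deductions = $129.00 + $547.39 + $63.54 + $146.50 + $8.96 + $16.05 = $911.44
Net pay = $2,083.95 − $911.44 = $1,172.51

$1,172.51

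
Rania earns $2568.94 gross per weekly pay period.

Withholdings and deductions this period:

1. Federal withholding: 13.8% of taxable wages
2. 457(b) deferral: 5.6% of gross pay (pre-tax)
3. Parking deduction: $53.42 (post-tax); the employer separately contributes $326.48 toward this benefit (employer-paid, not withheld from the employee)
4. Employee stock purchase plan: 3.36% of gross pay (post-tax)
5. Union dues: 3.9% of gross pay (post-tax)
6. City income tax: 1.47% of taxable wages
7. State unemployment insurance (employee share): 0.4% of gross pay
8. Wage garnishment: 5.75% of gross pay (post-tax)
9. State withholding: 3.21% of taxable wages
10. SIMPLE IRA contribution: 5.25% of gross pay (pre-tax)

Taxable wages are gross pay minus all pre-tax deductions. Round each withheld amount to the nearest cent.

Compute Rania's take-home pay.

$1469.05

457(b) deferral: $2568.94 × 0.056 = $143.86
SIMPLE IRA contribution: $2568.94 × 0.0525 = $134.87
Pre-tax total = $143.86 + $134.87 = $278.73
Taxable wages = $2568.94 − $278.73 = $2290.21
State withholding: $2290.21 × 0.0321 = $73.52
City income tax: $2290.21 × 0.0147 = $33.67
Federal withholding: $2290.21 × 0.138 = $316.05
State unemployment insurance (employee share): $2568.94 × 0.004 = $10.28
Union dues: $2568.94 × 0.039 = $100.19
Employee stock purchase plan: $2568.94 × 0.0336 = $86.32
Wage garnishment: $2568.94 × 0.0575 = $147.71
Parking deduction: $53.42
(Employer's $326.48 toward parking deduction is not withheld from the employee.)
Total deductions = $143.86 + $134.87 + $73.52 + $33.67 + $316.05 + $10.28 + $100.19 + $86.32 + $147.71 + $53.42 = $1099.89
Net pay = $2568.94 − $1099.89 = $1469.05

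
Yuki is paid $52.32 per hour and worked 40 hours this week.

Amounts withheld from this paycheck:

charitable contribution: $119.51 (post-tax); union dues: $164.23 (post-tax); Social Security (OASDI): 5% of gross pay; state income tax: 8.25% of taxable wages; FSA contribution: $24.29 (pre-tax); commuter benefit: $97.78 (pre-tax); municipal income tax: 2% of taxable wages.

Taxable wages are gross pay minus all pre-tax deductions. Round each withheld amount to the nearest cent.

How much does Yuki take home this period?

$1,380.35

Gross pay: 40 × $52.32 = $2,092.80
Commuter benefit: $97.78
FSA contribution: $24.29
Pre-tax total = $97.78 + $24.29 = $122.07
Taxable wages = $2,092.80 − $122.07 = $1,970.73
Municipal income tax: $1,970.73 × 0.02 = $39.41
State income tax: $1,970.73 × 0.0825 = $162.59
Social Security (OASDI): $2,092.80 × 0.05 = $104.64
Union dues: $164.23
Charitable contribution: $119.51
Total deductions = $97.78 + $24.29 + $39.41 + $162.59 + $104.64 + $164.23 + $119.51 = $712.45
Net pay = $2,092.80 − $712.45 = $1,380.35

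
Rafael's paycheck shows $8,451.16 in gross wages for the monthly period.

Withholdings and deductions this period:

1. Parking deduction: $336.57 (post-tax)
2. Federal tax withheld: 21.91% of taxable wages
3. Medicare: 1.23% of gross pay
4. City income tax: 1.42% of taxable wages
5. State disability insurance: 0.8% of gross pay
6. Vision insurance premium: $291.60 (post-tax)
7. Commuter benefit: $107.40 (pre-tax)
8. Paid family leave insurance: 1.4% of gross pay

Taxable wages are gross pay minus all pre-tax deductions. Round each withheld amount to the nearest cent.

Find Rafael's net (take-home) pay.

$5,479.11

Commuter benefit: $107.40
Taxable wages = $8,451.16 − $107.40 = $8,343.76
Federal tax withheld: $8,343.76 × 0.2191 = $1,828.12
City income tax: $8,343.76 × 0.0142 = $118.48
Medicare: $8,451.16 × 0.0123 = $103.95
Paid family leave insurance: $8,451.16 × 0.014 = $118.32
State disability insurance: $8,451.16 × 0.008 = $67.61
Vision insurance premium: $291.60
Parking deduction: $336.57
Total deductions = $107.40 + $1,828.12 + $118.48 + $103.95 + $118.32 + $67.61 + $291.60 + $336.57 = $2,972.05
Net pay = $8,451.16 − $2,972.05 = $5,479.11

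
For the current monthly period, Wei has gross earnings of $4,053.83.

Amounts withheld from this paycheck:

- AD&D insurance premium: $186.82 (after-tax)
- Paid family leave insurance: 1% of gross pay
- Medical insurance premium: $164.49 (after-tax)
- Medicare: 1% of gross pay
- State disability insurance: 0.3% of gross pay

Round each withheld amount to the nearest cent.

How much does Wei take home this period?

$3,609.28

Paid family leave insurance: $4,053.83 × 0.01 = $40.54
State disability insurance: $4,053.83 × 0.003 = $12.16
Medicare: $4,053.83 × 0.01 = $40.54
Medical insurance premium: $164.49
AD&D insurance premium: $186.82
Total deductions = $40.54 + $12.16 + $40.54 + $164.49 + $186.82 = $444.55
Net pay = $4,053.83 − $444.55 = $3,609.28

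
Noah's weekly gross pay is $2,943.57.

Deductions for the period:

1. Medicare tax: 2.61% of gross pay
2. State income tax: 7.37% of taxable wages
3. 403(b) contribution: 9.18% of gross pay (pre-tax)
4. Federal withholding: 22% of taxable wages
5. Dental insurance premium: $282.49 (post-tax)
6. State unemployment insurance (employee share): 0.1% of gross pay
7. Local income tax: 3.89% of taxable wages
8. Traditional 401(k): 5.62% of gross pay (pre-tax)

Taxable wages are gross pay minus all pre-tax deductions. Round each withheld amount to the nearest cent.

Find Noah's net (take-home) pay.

$1,311.53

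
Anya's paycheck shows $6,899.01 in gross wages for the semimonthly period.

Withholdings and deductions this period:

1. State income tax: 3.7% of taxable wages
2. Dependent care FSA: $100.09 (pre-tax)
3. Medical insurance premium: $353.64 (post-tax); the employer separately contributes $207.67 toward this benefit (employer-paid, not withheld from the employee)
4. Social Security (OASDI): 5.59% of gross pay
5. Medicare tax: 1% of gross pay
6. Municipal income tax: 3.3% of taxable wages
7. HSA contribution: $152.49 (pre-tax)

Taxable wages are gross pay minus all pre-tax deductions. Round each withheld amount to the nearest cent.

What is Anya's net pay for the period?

Dependent care FSA: $100.09
HSA contribution: $152.49
Pre-tax total = $100.09 + $152.49 = $252.58
Taxable wages = $6,899.01 − $252.58 = $6,646.43
Municipal income tax: $6,646.43 × 0.033 = $219.33
State income tax: $6,646.43 × 0.037 = $245.92
Social Security (OASDI): $6,899.01 × 0.0559 = $385.65
Medicare tax: $6,899.01 × 0.01 = $68.99
Medical insurance premium: $353.64
(Employer's $207.67 toward medical insurance premium is not withheld from the employee.)
Total deductions = $100.09 + $152.49 + $219.33 + $245.92 + $385.65 + $68.99 + $353.64 = $1,526.11
Net pay = $6,899.01 − $1,526.11 = $5,372.90

$5,372.90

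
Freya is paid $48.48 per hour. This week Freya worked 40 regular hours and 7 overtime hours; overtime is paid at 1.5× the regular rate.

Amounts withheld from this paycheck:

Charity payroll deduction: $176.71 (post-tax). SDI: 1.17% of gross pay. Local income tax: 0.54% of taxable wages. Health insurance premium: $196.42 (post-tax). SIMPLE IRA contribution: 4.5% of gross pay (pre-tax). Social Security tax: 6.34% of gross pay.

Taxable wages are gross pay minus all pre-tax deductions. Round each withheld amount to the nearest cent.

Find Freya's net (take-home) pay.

Regular pay: 40 × $48.48 = $1,939.20
Overtime pay: 7 × $48.48 × 1.5 = $509.04
Gross pay = $1,939.20 + $509.04 = $2,448.24
SIMPLE IRA contribution: $2,448.24 × 0.045 = $110.17
Taxable wages = $2,448.24 − $110.17 = $2,338.07
Local income tax: $2,338.07 × 0.0054 = $12.63
SDI: $2,448.24 × 0.0117 = $28.64
Social Security tax: $2,448.24 × 0.0634 = $155.22
Health insurance premium: $196.42
Charity payroll deduction: $176.71
Total deductions = $110.17 + $12.63 + $28.64 + $155.22 + $196.42 + $176.71 = $679.79
Net pay = $2,448.24 − $679.79 = $1,768.45

$1,768.45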